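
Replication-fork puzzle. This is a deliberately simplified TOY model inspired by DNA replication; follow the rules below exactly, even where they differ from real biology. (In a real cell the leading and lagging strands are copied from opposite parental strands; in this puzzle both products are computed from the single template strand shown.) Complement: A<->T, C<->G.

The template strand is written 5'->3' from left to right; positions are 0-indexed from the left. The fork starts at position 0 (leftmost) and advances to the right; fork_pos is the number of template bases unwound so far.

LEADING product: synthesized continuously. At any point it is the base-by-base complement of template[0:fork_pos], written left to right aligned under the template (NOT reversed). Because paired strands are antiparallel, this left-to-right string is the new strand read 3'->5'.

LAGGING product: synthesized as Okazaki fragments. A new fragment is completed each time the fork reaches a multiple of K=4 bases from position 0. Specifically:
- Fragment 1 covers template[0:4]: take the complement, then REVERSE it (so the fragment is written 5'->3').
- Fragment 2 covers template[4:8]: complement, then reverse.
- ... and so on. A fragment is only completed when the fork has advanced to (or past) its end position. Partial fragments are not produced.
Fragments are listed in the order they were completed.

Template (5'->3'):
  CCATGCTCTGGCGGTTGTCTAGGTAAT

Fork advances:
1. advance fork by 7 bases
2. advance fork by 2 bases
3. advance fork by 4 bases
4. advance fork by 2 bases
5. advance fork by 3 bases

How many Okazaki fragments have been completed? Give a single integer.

Answer: 4

Derivation:
Step 1: advance 7 -> fork_pos = 0 + 7 = 7. Reached multiple(s) of 4: 4 -> fragment 1 completed (1 total).
Step 2: advance 2 -> fork_pos = 7 + 2 = 9. Reached multiple(s) of 4: 8 -> fragment 2 completed (2 total).
Step 3: advance 4 -> fork_pos = 9 + 4 = 13. Reached multiple(s) of 4: 12 -> fragment 3 completed (3 total).
Step 4: advance 2 -> fork_pos = 13 + 2 = 15. Next multiple of 4 is 16 (not reached); still 3 fragment(s).
Step 5: advance 3 -> fork_pos = 15 + 3 = 18. Reached multiple(s) of 4: 16 -> fragment 4 completed (4 total).
Check: final fork_pos = 18; the multiples of 4 that are <= 18 are 4..16 -> 18 // 4 = 4 completed fragment(s).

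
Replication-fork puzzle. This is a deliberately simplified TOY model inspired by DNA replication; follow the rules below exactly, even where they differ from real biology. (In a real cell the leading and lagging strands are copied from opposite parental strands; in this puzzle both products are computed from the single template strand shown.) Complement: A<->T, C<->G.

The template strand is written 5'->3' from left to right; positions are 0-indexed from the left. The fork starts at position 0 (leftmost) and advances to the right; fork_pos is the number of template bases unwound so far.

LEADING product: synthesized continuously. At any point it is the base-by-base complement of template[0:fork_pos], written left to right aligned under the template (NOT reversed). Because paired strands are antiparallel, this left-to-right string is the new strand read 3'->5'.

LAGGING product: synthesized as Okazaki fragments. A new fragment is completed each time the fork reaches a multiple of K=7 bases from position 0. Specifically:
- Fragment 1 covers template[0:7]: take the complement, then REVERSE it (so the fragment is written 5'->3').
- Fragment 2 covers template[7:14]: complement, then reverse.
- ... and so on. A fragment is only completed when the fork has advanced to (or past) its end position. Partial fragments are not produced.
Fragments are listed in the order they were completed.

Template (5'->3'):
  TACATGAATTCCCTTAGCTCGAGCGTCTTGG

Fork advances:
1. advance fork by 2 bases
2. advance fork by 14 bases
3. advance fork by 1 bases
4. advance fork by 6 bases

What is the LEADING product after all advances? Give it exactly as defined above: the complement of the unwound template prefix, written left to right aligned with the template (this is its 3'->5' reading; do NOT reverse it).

Answer: ATGTACTTAAGGGAATCGAGCTC

Derivation:
Step 1: advance 2 -> fork_pos = 0 + 2 = 2.
Step 2: advance 14 -> fork_pos = 2 + 14 = 16.
Step 3: advance 1 -> fork_pos = 16 + 1 = 17.
Step 4: advance 6 -> fork_pos = 17 + 6 = 23.
Unwound prefix: template[0:23] = TACATGAATTCCCTTAGCTCGAG
Complement it base by base (A<->T, C<->G), keeping left-to-right order:
  [0:5] TACAT -> ATGTA
  [5:10] GAATT -> CTTAA
  [10:15] CCCTT -> GGGAA
  [15:20] AGCTC -> TCGAG
  [20:23] GAG -> CTC
Concatenate: ATGTACTTAAGGGAATCGAGCTC (length 23; written aligned with the template, i.e. 3'->5').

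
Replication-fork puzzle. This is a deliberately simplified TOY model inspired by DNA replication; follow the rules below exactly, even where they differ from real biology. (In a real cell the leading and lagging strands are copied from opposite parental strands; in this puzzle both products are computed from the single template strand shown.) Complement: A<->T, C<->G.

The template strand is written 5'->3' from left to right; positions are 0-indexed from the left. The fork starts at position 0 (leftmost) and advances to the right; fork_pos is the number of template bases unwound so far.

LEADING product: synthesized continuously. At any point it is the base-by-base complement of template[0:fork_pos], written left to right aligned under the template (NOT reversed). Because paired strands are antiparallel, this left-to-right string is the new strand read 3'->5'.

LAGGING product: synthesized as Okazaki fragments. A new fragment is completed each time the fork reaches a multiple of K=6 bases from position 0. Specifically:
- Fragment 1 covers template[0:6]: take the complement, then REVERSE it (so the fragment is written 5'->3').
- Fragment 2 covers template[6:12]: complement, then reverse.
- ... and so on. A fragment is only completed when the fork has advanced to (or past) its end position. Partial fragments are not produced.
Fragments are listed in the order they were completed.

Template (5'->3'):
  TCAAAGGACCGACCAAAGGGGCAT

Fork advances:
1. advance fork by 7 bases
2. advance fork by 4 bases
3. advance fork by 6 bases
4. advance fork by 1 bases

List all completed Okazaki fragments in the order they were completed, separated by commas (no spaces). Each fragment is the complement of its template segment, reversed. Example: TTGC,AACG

Answer: CTTTGA,TCGGTC,CTTTGG

Derivation:
Step 1: advance 7 -> fork_pos = 0 + 7 = 7. Reached multiple(s) of 6: 6 -> fragment 1 completed (1 total).
Step 2: advance 4 -> fork_pos = 7 + 4 = 11. Next multiple of 6 is 12 (not reached); still 1 fragment(s).
Step 3: advance 6 -> fork_pos = 11 + 6 = 17. Reached multiple(s) of 6: 12 -> fragment 2 completed (2 total).
Step 4: advance 1 -> fork_pos = 17 + 1 = 18. Reached multiple(s) of 6: 18 -> fragment 3 completed (3 total).
Final fork_pos = 18, so 3 fragment(s) are complete. Build each: template segment -> complement -> reverse.
Fragment 1: template[0:6] = TCAAAG -> complement AGTTTC -> reversed CTTTGA
Fragment 2: template[6:12] = GACCGA -> complement CTGGCT -> reversed TCGGTC
Fragment 3: template[12:18] = CCAAAG -> complement GGTTTC -> reversed CTTTGG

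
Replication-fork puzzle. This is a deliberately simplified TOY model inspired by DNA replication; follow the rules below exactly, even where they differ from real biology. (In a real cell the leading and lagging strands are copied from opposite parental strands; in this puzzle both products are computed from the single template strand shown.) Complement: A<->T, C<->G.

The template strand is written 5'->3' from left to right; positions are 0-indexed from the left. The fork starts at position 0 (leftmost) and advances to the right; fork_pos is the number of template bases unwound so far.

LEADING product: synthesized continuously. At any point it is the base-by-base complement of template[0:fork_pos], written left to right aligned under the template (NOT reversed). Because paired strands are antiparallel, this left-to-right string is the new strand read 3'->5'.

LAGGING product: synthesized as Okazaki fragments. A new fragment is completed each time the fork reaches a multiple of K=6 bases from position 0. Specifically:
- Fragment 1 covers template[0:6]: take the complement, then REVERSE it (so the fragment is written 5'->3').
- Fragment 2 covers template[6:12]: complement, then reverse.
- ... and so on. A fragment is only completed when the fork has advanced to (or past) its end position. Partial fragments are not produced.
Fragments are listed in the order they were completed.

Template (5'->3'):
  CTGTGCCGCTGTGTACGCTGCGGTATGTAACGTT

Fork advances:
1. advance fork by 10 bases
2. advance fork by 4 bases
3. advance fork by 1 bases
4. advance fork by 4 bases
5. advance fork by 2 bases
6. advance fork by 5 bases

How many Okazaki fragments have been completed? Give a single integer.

Answer: 4

Derivation:
Step 1: advance 10 -> fork_pos = 0 + 10 = 10. Reached multiple(s) of 6: 6 -> fragment 1 completed (1 total).
Step 2: advance 4 -> fork_pos = 10 + 4 = 14. Reached multiple(s) of 6: 12 -> fragment 2 completed (2 total).
Step 3: advance 1 -> fork_pos = 14 + 1 = 15. Next multiple of 6 is 18 (not reached); still 2 fragment(s).
Step 4: advance 4 -> fork_pos = 15 + 4 = 19. Reached multiple(s) of 6: 18 -> fragment 3 completed (3 total).
Step 5: advance 2 -> fork_pos = 19 + 2 = 21. Next multiple of 6 is 24 (not reached); still 3 fragment(s).
Step 6: advance 5 -> fork_pos = 21 + 5 = 26. Reached multiple(s) of 6: 24 -> fragment 4 completed (4 total).
Check: final fork_pos = 26; the multiples of 6 that are <= 26 are 6..24 -> 26 // 6 = 4 completed fragment(s).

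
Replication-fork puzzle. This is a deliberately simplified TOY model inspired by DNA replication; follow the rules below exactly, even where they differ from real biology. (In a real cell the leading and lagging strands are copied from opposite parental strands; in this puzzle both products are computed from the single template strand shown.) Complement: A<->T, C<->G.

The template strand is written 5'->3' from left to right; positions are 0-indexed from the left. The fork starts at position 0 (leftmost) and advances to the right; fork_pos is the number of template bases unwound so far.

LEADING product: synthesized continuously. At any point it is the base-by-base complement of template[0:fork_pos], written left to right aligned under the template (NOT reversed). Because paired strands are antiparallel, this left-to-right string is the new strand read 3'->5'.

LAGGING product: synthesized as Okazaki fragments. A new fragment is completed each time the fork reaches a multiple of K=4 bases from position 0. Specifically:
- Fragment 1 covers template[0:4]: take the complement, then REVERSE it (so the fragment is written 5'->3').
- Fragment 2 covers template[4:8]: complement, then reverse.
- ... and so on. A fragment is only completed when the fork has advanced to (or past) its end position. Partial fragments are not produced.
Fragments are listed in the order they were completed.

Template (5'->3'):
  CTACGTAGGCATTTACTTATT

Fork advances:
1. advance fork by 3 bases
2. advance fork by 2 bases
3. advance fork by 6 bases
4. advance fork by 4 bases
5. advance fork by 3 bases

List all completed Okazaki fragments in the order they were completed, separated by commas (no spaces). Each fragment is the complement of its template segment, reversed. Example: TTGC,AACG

Step 1: advance 3 -> fork_pos = 0 + 3 = 3. Next multiple of 4 is 4 (not reached); still 0 fragment(s).
Step 2: advance 2 -> fork_pos = 3 + 2 = 5. Reached multiple(s) of 4: 4 -> fragment 1 completed (1 total).
Step 3: advance 6 -> fork_pos = 5 + 6 = 11. Reached multiple(s) of 4: 8 -> fragment 2 completed (2 total).
Step 4: advance 4 -> fork_pos = 11 + 4 = 15. Reached multiple(s) of 4: 12 -> fragment 3 completed (3 total).
Step 5: advance 3 -> fork_pos = 15 + 3 = 18. Reached multiple(s) of 4: 16 -> fragment 4 completed (4 total).
Final fork_pos = 18, so 4 fragment(s) are complete. Build each: template segment -> complement -> reverse.
Fragment 1: template[0:4] = CTAC -> complement GATG -> reversed GTAG
Fragment 2: template[4:8] = GTAG -> complement CATC -> reversed CTAC
Fragment 3: template[8:12] = GCAT -> complement CGTA -> reversed ATGC
Fragment 4: template[12:16] = TTAC -> complement AATG -> reversed GTAA

Answer: GTAG,CTAC,ATGC,GTAA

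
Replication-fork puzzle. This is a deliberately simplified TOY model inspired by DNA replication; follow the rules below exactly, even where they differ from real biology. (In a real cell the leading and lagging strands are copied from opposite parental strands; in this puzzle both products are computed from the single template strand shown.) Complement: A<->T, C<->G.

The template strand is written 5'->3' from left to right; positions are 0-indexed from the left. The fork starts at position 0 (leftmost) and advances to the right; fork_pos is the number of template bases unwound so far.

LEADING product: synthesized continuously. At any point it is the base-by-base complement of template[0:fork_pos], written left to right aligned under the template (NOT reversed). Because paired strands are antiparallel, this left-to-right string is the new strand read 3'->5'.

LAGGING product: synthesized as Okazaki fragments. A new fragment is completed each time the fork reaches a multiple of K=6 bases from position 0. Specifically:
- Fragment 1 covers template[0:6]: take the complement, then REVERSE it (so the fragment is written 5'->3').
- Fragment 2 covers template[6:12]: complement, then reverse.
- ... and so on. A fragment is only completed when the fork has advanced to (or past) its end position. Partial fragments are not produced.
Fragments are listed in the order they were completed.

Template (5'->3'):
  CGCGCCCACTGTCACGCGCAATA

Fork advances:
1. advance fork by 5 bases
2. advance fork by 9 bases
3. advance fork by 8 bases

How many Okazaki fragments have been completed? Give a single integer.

Answer: 3

Derivation:
Step 1: advance 5 -> fork_pos = 0 + 5 = 5. Next multiple of 6 is 6 (not reached); still 0 fragment(s).
Step 2: advance 9 -> fork_pos = 5 + 9 = 14. Reached multiple(s) of 6: 6, 12 -> fragments 1-2 completed (2 total).
Step 3: advance 8 -> fork_pos = 14 + 8 = 22. Reached multiple(s) of 6: 18 -> fragment 3 completed (3 total).
Check: final fork_pos = 22; the multiples of 6 that are <= 22 are 6..18 -> 22 // 6 = 3 completed fragment(s).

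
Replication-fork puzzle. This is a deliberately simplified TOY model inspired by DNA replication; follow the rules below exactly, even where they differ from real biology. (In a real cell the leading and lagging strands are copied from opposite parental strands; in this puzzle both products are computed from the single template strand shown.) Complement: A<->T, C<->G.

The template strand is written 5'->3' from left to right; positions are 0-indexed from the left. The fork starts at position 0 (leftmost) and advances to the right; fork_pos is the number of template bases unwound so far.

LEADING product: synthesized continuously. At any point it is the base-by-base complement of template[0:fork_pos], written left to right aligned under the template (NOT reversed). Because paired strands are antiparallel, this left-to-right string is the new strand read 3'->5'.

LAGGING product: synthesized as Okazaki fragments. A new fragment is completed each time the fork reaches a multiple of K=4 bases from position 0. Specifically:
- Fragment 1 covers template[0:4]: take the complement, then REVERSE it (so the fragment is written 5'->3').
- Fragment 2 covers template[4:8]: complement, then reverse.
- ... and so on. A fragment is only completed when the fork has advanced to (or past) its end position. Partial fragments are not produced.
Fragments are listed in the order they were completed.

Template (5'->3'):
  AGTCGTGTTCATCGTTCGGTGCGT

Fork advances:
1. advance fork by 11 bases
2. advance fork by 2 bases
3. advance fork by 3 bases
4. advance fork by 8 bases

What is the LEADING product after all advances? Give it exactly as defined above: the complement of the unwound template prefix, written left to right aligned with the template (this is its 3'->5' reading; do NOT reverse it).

Answer: TCAGCACAAGTAGCAAGCCACGCA

Derivation:
Step 1: advance 11 -> fork_pos = 0 + 11 = 11.
Step 2: advance 2 -> fork_pos = 11 + 2 = 13.
Step 3: advance 3 -> fork_pos = 13 + 3 = 16.
Step 4: advance 8 -> fork_pos = 16 + 8 = 24.
Unwound prefix: template[0:24] = AGTCGTGTTCATCGTTCGGTGCGT
Complement it base by base (A<->T, C<->G), keeping left-to-right order:
  [0:5] AGTCG -> TCAGC
  [5:10] TGTTC -> ACAAG
  [10:15] ATCGT -> TAGCA
  [15:20] TCGGT -> AGCCA
  [20:24] GCGT -> CGCA
Concatenate: TCAGCACAAGTAGCAAGCCACGCA (length 24; written aligned with the template, i.e. 3'->5').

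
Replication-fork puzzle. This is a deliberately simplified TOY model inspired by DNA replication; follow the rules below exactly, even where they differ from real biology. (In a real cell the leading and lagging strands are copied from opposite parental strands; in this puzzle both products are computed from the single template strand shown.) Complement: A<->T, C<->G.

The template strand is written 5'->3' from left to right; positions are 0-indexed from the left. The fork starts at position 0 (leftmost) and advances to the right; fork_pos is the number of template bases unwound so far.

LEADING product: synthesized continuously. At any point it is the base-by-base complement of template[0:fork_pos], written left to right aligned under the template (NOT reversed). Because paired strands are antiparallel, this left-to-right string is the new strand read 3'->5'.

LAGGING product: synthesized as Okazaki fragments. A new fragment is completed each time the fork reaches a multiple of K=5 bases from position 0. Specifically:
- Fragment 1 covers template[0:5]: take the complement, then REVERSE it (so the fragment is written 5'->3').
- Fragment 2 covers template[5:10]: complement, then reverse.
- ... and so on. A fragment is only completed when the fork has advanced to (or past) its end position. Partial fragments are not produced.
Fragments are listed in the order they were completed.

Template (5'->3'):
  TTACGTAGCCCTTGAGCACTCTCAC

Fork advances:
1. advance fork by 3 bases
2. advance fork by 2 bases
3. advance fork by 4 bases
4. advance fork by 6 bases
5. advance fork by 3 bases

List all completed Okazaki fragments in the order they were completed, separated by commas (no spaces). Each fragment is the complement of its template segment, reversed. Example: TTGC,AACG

Step 1: advance 3 -> fork_pos = 0 + 3 = 3. Next multiple of 5 is 5 (not reached); still 0 fragment(s).
Step 2: advance 2 -> fork_pos = 3 + 2 = 5. Reached multiple(s) of 5: 5 -> fragment 1 completed (1 total).
Step 3: advance 4 -> fork_pos = 5 + 4 = 9. Next multiple of 5 is 10 (not reached); still 1 fragment(s).
Step 4: advance 6 -> fork_pos = 9 + 6 = 15. Reached multiple(s) of 5: 10, 15 -> fragments 2-3 completed (3 total).
Step 5: advance 3 -> fork_pos = 15 + 3 = 18. Next multiple of 5 is 20 (not reached); still 3 fragment(s).
Final fork_pos = 18, so 3 fragment(s) are complete. Build each: template segment -> complement -> reverse.
Fragment 1: template[0:5] = TTACG -> complement AATGC -> reversed CGTAA
Fragment 2: template[5:10] = TAGCC -> complement ATCGG -> reversed GGCTA
Fragment 3: template[10:15] = CTTGA -> complement GAACT -> reversed TCAAG

Answer: CGTAA,GGCTA,TCAAG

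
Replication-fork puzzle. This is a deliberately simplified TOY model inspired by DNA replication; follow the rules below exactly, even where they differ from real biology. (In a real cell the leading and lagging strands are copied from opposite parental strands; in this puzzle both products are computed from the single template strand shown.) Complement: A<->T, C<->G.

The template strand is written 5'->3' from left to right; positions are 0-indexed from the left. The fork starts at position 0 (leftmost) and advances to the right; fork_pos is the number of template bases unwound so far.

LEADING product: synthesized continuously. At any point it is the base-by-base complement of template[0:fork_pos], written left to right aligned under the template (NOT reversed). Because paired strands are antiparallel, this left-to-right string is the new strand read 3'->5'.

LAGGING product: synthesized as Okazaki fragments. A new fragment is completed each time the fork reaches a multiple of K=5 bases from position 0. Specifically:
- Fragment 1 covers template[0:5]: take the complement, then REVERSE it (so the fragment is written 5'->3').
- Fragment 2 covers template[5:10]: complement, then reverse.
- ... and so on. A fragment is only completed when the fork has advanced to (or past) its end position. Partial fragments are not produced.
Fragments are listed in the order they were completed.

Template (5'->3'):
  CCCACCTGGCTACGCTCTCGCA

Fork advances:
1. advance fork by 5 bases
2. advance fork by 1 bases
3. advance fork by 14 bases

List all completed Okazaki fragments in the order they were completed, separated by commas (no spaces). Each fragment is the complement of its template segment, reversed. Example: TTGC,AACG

Step 1: advance 5 -> fork_pos = 0 + 5 = 5. Reached multiple(s) of 5: 5 -> fragment 1 completed (1 total).
Step 2: advance 1 -> fork_pos = 5 + 1 = 6. Next multiple of 5 is 10 (not reached); still 1 fragment(s).
Step 3: advance 14 -> fork_pos = 6 + 14 = 20. Reached multiple(s) of 5: 10, 15, 20 -> fragments 2-4 completed (4 total).
Final fork_pos = 20, so 4 fragment(s) are complete. Build each: template segment -> complement -> reverse.
Fragment 1: template[0:5] = CCCAC -> complement GGGTG -> reversed GTGGG
Fragment 2: template[5:10] = CTGGC -> complement GACCG -> reversed GCCAG
Fragment 3: template[10:15] = TACGC -> complement ATGCG -> reversed GCGTA
Fragment 4: template[15:20] = TCTCG -> complement AGAGC -> reversed CGAGA

Answer: GTGGG,GCCAG,GCGTA,CGAGA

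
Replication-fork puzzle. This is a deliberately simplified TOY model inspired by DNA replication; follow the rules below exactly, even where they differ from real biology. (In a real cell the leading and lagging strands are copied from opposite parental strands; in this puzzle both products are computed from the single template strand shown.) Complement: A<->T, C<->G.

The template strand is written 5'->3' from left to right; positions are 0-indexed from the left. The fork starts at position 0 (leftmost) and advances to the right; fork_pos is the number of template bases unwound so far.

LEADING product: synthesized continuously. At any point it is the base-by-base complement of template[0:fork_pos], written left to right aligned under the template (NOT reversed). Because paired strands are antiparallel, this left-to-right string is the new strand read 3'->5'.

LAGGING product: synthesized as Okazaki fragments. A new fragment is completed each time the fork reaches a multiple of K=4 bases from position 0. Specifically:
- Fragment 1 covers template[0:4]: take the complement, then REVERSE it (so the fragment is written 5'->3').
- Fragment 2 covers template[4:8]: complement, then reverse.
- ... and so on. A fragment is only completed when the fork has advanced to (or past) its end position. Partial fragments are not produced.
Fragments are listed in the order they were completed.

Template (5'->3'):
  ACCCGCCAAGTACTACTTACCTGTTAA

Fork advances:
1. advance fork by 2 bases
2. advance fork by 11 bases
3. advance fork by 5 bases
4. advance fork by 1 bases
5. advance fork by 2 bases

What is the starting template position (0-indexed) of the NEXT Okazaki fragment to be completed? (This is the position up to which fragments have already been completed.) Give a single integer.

Step 1: advance 2 -> fork_pos = 0 + 2 = 2. Next multiple of 4 is 4 (not reached); still 0 fragment(s).
Step 2: advance 11 -> fork_pos = 2 + 11 = 13. Reached multiple(s) of 4: 4, 8, 12 -> fragments 1-3 completed (3 total).
Step 3: advance 5 -> fork_pos = 13 + 5 = 18. Reached multiple(s) of 4: 16 -> fragment 4 completed (4 total).
Step 4: advance 1 -> fork_pos = 18 + 1 = 19. Next multiple of 4 is 20 (not reached); still 4 fragment(s).
Step 5: advance 2 -> fork_pos = 19 + 2 = 21. Reached multiple(s) of 4: 20 -> fragment 5 completed (5 total).
5 fragment(s) completed, covering template[0:20] (5 x 4 = 20). The next fragment, fragment 6, covers template[20:24], so it starts at position 20.

Answer: 20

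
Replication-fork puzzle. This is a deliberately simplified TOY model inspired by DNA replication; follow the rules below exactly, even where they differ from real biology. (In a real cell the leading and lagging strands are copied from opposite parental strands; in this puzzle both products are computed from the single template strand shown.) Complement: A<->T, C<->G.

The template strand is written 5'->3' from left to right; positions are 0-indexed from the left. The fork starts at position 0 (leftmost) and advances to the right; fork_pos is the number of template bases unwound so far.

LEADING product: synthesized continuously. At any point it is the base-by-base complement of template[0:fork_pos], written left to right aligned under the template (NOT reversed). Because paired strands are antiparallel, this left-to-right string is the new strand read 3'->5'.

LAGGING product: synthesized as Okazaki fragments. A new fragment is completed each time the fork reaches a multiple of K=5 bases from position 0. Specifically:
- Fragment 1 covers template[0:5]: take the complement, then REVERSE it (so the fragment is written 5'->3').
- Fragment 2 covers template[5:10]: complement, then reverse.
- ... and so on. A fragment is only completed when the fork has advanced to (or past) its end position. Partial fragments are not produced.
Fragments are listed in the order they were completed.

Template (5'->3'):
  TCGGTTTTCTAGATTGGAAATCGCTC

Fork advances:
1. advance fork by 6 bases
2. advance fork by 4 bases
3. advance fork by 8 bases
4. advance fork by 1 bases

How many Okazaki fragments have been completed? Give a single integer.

Answer: 3

Derivation:
Step 1: advance 6 -> fork_pos = 0 + 6 = 6. Reached multiple(s) of 5: 5 -> fragment 1 completed (1 total).
Step 2: advance 4 -> fork_pos = 6 + 4 = 10. Reached multiple(s) of 5: 10 -> fragment 2 completed (2 total).
Step 3: advance 8 -> fork_pos = 10 + 8 = 18. Reached multiple(s) of 5: 15 -> fragment 3 completed (3 total).
Step 4: advance 1 -> fork_pos = 18 + 1 = 19. Next multiple of 5 is 20 (not reached); still 3 fragment(s).
Check: final fork_pos = 19; the multiples of 5 that are <= 19 are 5..15 -> 19 // 5 = 3 completed fragment(s).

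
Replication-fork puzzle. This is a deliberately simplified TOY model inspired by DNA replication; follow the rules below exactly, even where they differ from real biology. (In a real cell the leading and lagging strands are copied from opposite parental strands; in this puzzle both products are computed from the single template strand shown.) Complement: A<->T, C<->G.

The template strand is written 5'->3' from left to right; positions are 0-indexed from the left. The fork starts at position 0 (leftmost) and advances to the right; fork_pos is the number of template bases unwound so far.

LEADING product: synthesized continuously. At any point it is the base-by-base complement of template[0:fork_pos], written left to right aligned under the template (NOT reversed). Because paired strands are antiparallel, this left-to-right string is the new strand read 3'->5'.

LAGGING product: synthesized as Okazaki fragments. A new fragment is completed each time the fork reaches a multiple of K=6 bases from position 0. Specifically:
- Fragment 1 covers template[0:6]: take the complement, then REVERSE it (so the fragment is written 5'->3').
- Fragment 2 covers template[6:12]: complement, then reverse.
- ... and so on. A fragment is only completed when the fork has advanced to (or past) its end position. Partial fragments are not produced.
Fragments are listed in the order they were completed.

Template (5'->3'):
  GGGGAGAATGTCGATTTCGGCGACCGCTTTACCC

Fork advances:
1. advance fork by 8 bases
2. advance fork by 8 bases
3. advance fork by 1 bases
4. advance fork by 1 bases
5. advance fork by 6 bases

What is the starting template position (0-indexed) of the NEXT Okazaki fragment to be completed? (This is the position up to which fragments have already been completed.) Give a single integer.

Step 1: advance 8 -> fork_pos = 0 + 8 = 8. Reached multiple(s) of 6: 6 -> fragment 1 completed (1 total).
Step 2: advance 8 -> fork_pos = 8 + 8 = 16. Reached multiple(s) of 6: 12 -> fragment 2 completed (2 total).
Step 3: advance 1 -> fork_pos = 16 + 1 = 17. Next multiple of 6 is 18 (not reached); still 2 fragment(s).
Step 4: advance 1 -> fork_pos = 17 + 1 = 18. Reached multiple(s) of 6: 18 -> fragment 3 completed (3 total).
Step 5: advance 6 -> fork_pos = 18 + 6 = 24. Reached multiple(s) of 6: 24 -> fragment 4 completed (4 total).
4 fragment(s) completed, covering template[0:24] (4 x 6 = 24). The next fragment, fragment 5, covers template[24:30], so it starts at position 24.

Answer: 24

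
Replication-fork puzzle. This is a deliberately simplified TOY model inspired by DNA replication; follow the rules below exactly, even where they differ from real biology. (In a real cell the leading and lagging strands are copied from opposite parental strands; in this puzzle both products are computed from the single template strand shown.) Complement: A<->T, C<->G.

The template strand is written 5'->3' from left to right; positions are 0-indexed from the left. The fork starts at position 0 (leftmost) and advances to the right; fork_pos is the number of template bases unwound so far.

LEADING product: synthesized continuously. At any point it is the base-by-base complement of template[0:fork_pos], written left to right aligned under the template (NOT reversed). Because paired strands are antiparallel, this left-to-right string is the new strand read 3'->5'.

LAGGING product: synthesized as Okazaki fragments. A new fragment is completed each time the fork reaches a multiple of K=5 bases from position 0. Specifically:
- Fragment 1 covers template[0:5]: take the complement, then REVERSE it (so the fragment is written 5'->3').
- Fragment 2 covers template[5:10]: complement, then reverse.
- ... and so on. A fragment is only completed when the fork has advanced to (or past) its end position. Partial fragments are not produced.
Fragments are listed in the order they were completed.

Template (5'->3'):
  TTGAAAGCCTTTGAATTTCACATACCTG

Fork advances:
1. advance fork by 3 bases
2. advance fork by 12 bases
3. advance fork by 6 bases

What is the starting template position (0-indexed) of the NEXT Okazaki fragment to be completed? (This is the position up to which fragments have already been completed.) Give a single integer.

Step 1: advance 3 -> fork_pos = 0 + 3 = 3. Next multiple of 5 is 5 (not reached); still 0 fragment(s).
Step 2: advance 12 -> fork_pos = 3 + 12 = 15. Reached multiple(s) of 5: 5, 10, 15 -> fragments 1-3 completed (3 total).
Step 3: advance 6 -> fork_pos = 15 + 6 = 21. Reached multiple(s) of 5: 20 -> fragment 4 completed (4 total).
4 fragment(s) completed, covering template[0:20] (4 x 5 = 20). The next fragment, fragment 5, covers template[20:25], so it starts at position 20.

Answer: 20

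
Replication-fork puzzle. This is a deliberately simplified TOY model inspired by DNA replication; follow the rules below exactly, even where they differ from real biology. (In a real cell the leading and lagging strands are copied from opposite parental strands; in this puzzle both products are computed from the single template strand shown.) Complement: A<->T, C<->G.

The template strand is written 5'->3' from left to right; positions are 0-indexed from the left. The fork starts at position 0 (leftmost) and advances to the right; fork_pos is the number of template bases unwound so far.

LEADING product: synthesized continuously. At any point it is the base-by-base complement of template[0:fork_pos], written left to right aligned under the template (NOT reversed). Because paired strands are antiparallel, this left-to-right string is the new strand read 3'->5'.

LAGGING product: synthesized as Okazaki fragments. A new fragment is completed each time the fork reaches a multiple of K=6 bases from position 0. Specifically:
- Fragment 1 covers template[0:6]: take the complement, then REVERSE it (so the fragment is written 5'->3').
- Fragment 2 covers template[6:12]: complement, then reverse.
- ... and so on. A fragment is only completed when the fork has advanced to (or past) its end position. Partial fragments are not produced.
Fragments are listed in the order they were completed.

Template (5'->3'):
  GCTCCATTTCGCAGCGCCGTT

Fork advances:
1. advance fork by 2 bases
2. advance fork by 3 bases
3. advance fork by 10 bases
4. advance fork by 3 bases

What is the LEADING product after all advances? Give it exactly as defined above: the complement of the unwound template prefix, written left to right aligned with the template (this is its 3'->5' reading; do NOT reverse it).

Answer: CGAGGTAAAGCGTCGCGG

Derivation:
Step 1: advance 2 -> fork_pos = 0 + 2 = 2.
Step 2: advance 3 -> fork_pos = 2 + 3 = 5.
Step 3: advance 10 -> fork_pos = 5 + 10 = 15.
Step 4: advance 3 -> fork_pos = 15 + 3 = 18.
Unwound prefix: template[0:18] = GCTCCATTTCGCAGCGCC
Complement it base by base (A<->T, C<->G), keeping left-to-right order:
  [0:5] GCTCC -> CGAGG
  [5:10] ATTTC -> TAAAG
  [10:15] GCAGC -> CGTCG
  [15:18] GCC -> CGG
Concatenate: CGAGGTAAAGCGTCGCGG (length 18; written aligned with the template, i.e. 3'->5').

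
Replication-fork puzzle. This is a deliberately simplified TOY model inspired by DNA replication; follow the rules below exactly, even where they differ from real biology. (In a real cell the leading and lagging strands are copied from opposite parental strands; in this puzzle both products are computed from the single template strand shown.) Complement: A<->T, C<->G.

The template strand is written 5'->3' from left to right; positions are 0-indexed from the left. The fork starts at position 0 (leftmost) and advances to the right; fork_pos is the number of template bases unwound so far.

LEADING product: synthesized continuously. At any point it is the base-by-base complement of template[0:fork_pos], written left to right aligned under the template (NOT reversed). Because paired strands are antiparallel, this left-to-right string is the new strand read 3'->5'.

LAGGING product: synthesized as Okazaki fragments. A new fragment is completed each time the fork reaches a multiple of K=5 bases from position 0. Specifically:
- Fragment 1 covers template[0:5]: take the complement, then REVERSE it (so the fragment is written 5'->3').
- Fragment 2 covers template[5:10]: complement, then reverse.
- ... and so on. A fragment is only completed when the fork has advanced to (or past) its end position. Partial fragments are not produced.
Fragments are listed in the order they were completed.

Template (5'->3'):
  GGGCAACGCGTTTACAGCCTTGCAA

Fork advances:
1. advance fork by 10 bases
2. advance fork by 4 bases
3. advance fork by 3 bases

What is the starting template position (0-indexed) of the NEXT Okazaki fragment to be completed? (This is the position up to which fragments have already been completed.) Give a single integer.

Step 1: advance 10 -> fork_pos = 0 + 10 = 10. Reached multiple(s) of 5: 5, 10 -> fragments 1-2 completed (2 total).
Step 2: advance 4 -> fork_pos = 10 + 4 = 14. Next multiple of 5 is 15 (not reached); still 2 fragment(s).
Step 3: advance 3 -> fork_pos = 14 + 3 = 17. Reached multiple(s) of 5: 15 -> fragment 3 completed (3 total).
3 fragment(s) completed, covering template[0:15] (3 x 5 = 15). The next fragment, fragment 4, covers template[15:20], so it starts at position 15.

Answer: 15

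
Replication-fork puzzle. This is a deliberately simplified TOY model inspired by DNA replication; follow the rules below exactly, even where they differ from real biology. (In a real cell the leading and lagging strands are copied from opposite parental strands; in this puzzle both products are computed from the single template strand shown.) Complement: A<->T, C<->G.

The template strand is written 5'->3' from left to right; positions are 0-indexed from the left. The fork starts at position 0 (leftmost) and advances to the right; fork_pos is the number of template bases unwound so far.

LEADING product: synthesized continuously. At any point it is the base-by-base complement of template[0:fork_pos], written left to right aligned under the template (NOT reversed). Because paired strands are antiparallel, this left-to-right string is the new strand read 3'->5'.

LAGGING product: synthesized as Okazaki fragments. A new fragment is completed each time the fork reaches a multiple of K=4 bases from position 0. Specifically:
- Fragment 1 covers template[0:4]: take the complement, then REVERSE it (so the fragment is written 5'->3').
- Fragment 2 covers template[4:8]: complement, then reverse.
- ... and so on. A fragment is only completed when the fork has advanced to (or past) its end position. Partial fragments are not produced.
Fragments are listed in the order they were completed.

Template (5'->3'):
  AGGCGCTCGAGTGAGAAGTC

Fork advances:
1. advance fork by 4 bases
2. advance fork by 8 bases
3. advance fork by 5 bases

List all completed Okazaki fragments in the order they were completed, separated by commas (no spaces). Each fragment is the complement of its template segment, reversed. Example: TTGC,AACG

Step 1: advance 4 -> fork_pos = 0 + 4 = 4. Reached multiple(s) of 4: 4 -> fragment 1 completed (1 total).
Step 2: advance 8 -> fork_pos = 4 + 8 = 12. Reached multiple(s) of 4: 8, 12 -> fragments 2-3 completed (3 total).
Step 3: advance 5 -> fork_pos = 12 + 5 = 17. Reached multiple(s) of 4: 16 -> fragment 4 completed (4 total).
Final fork_pos = 17, so 4 fragment(s) are complete. Build each: template segment -> complement -> reverse.
Fragment 1: template[0:4] = AGGC -> complement TCCG -> reversed GCCT
Fragment 2: template[4:8] = GCTC -> complement CGAG -> reversed GAGC
Fragment 3: template[8:12] = GAGT -> complement CTCA -> reversed ACTC
Fragment 4: template[12:16] = GAGA -> complement CTCT -> reversed TCTC

Answer: GCCT,GAGC,ACTC,TCTC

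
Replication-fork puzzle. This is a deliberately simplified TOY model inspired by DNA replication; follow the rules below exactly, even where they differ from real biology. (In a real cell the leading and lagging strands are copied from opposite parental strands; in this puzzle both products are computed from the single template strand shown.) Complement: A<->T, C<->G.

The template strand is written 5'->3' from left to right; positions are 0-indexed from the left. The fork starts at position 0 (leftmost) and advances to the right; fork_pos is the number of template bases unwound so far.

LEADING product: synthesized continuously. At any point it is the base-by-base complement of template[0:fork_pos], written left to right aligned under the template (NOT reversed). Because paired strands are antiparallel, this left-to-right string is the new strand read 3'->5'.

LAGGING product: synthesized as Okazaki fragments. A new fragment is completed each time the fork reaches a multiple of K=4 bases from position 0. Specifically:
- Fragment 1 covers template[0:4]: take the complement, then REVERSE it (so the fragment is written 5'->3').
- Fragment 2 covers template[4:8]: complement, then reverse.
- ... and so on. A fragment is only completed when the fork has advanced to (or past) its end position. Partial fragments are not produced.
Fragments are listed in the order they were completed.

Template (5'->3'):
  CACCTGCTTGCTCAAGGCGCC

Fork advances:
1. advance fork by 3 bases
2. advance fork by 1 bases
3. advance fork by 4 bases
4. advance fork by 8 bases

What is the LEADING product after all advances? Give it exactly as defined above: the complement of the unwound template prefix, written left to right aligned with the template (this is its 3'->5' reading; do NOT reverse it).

Step 1: advance 3 -> fork_pos = 0 + 3 = 3.
Step 2: advance 1 -> fork_pos = 3 + 1 = 4.
Step 3: advance 4 -> fork_pos = 4 + 4 = 8.
Step 4: advance 8 -> fork_pos = 8 + 8 = 16.
Unwound prefix: template[0:16] = CACCTGCTTGCTCAAG
Complement it base by base (A<->T, C<->G), keeping left-to-right order:
  [0:5] CACCT -> GTGGA
  [5:10] GCTTG -> CGAAC
  [10:15] CTCAA -> GAGTT
  [15:16] G -> C
Concatenate: GTGGACGAACGAGTTC (length 16; written aligned with the template, i.e. 3'->5').

Answer: GTGGACGAACGAGTTC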